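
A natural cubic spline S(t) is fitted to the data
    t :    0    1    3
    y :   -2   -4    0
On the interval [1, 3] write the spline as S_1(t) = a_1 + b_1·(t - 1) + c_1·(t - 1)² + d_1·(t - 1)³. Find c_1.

Let σ_i = S''(x_i). Step sizes h_i = 1, 2; slopes of the chords Δ_i = (y_(i+1) - y_i)/h_i = -2, 2.
  1·σ_0 + 6·σ_1 + 2·σ_2 = 6(Δ_1 - Δ_0) = 24
Natural end conditions: σ_0 = σ_2 = 0.
Forward elimination and back-substitution give σ_0 = 0, σ_1 = 4, σ_2 = 0.
On [1, 3], with S_1(t) = a_1 + b_1·(t - 1) + c_1·(t - 1)² + d_1·(t - 1)³: c_1 = σ_1/2 = 2, d_1 = (σ_2 - σ_1)/(6h_1) = -1/3, b_1 = Δ_1 - h_1(2σ_1 + σ_2)/6 = -2/3.

2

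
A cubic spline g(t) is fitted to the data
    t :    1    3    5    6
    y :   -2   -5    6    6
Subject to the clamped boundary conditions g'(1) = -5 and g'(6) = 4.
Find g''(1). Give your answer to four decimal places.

1.4348

Let M_i = g''(x_i). Step sizes h_i = 2, 2, 1; slopes of the chords Δ_i = (y_(i+1) - y_i)/h_i = -3/2, 11/2, 0.
  2·M_0 + 8·M_1 + 2·M_2 = 6(Δ_1 - Δ_0) = 42
  2·M_1 + 6·M_2 + 1·M_3 = 6(Δ_2 - Δ_1) = -33
Clamped end conditions give two more equations: 2h_0·M_0 + h_0·M_1 = 6(Δ_0 - g'(1)) = 21 and h_2·M_2 + 2h_2·M_3 = 6(g'(6) - Δ_2) = 24.
Hence M_0 = 33/23, M_1 = 351/46, M_2 = -252/23, M_3 = 402/23.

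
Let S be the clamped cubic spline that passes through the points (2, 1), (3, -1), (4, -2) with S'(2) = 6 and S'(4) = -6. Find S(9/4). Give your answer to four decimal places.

1.6367

Put M_i = S'' at the i-th knot. Here h = (1, 1) and Δ = (-2, -1), so the interior equations h_(i-1)·M_(i-1) + 2(h_(i-1)+h_i)·M_i + h_i·M_(i+1) = 6(Δ_i − Δ_(i-1)) read
  1·M_0 + 4·M_1 + 1·M_2 = 6(Δ_1 - Δ_0) = 6
Clamped end conditions give two more equations: 2h_0·M_0 + h_0·M_1 = 6(Δ_0 - S'(2)) = -48 and h_1·M_1 + 2h_1·M_2 = 6(S'(4) - Δ_1) = -30.
Hence M_0 = -63/2, M_1 = 15, M_2 = -45/2.
On [2, 3], S(t) = 1 + 6·(t - 2) - 63/4·(t - 2)² + 31/4·(t - 2)³.
With (t - 2) = 1/4: S(9/4) = 419/256.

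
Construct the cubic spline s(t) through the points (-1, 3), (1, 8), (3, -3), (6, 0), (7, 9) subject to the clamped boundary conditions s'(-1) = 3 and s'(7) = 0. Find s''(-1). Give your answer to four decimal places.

2.9583

Write M_i for s''(x_i). With h_i = 2, 2, 3, 1 and divided differences Δ_i = 5/2, -11/2, 1, 9, the continuity of s' gives the tridiagonal system
  2·M_0 + 8·M_1 + 2·M_2 = 6(Δ_1 - Δ_0) = -48
  2·M_1 + 10·M_2 + 3·M_3 = 6(Δ_2 - Δ_1) = 39
  3·M_2 + 8·M_3 + 1·M_4 = 6(Δ_3 - Δ_2) = 48
Clamped end conditions give two more equations: 2h_0·M_0 + h_0·M_1 = 6(Δ_0 - s'(-1)) = -3 and h_3·M_3 + 2h_3·M_4 = 6(s'(7) - Δ_3) = -54.
Solving the tridiagonal system: M_0 = 71/24, M_1 = -89/12, M_2 = 65/24, M_3 = 107/12, M_4 = -755/24.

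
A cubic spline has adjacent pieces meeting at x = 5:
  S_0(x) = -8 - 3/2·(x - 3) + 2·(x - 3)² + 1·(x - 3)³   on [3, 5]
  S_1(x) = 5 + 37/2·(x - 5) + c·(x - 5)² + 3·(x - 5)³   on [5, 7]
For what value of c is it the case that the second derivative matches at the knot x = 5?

S_0''(x) = 4 + 6·(x - 3), so S_0''(5) = 16. On the right, S_1''(5) = 2c, so c = 8.

8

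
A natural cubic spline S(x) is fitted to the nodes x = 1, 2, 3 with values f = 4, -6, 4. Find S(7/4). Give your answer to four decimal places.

Put M_i = S'' at the i-th knot. Here h = (1, 1) and Δ = (-10, 10), so the interior equations h_(i-1)·M_(i-1) + 2(h_(i-1)+h_i)·M_i + h_i·M_(i+1) = 6(Δ_i − Δ_(i-1)) read
  1·M_0 + 4·M_1 + 1·M_2 = 6(Δ_1 - Δ_0) = 120
Natural end conditions: M_0 = M_2 = 0.
Solving: M_0 = 0, M_1 = 30, M_2 = 0.
On [1, 2], S(x) = 4 - 15·(x - 1) + 0·(x - 1)² + 5·(x - 1)³.
With (x - 1) = 3/4: S(7/4) = -329/64.

-5.1406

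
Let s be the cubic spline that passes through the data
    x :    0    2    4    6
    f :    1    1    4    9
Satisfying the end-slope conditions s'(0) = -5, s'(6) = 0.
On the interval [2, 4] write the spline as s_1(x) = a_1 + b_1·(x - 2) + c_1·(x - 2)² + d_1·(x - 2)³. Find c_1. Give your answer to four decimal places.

-0.7667

Put m_i = s'' at the i-th knot. Here h = (2, 2, 2) and Δ = (0, 3/2, 5/2), so the interior equations h_(i-1)·m_(i-1) + 2(h_(i-1)+h_i)·m_i + h_i·m_(i+1) = 6(Δ_i − Δ_(i-1)) read
  2·m_0 + 8·m_1 + 2·m_2 = 6(Δ_1 - Δ_0) = 9
  2·m_1 + 8·m_2 + 2·m_3 = 6(Δ_2 - Δ_1) = 6
Clamped end conditions give two more equations: 2h_0·m_0 + h_0·m_1 = 6(Δ_0 - s'(0)) = 30 and h_2·m_2 + 2h_2·m_3 = 6(s'(6) - Δ_2) = -15.
Solving the tridiagonal system: m_0 = 124/15, m_1 = -23/15, m_2 = 71/30, m_3 = -74/15.
On [2, 4], with s_1(x) = a_1 + b_1·(x - 2) + c_1·(x - 2)² + d_1·(x - 2)³: c_1 = m_1/2 = -23/30, d_1 = (m_2 - m_1)/(6h_1) = 13/40, b_1 = Δ_1 - h_1(2m_1 + m_2)/6 = 26/15.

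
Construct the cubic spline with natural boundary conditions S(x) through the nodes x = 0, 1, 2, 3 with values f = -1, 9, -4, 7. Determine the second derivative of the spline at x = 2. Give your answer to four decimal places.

Write M_i for S''(x_i). With h_i = 1, 1, 1 and divided differences Δ_i = 10, -13, 11, the continuity of S' gives the tridiagonal system
  1·M_0 + 4·M_1 + 1·M_2 = 6(Δ_1 - Δ_0) = -138
  1·M_1 + 4·M_2 + 1·M_3 = 6(Δ_2 - Δ_1) = 144
Natural end conditions: M_0 = M_3 = 0.
Solving: M_0 = 0, M_1 = -232/5, M_2 = 238/5, M_3 = 0.

47.6000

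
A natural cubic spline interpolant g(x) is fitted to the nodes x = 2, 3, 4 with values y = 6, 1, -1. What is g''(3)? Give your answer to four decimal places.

4.5000

Put σ_i = g'' at the i-th knot. Here h = (1, 1) and Δ = (-5, -2), so the interior equations h_(i-1)·σ_(i-1) + 2(h_(i-1)+h_i)·σ_i + h_i·σ_(i+1) = 6(Δ_i − Δ_(i-1)) read
  1·σ_0 + 4·σ_1 + 1·σ_2 = 6(Δ_1 - Δ_0) = 18
Natural end conditions: σ_0 = σ_2 = 0.
Solving the tridiagonal system: σ_0 = 0, σ_1 = 9/2, σ_2 = 0.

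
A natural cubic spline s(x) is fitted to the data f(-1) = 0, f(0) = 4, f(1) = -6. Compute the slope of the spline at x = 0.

-3

Write σ_i for s''(x_i). With h_i = 1, 1 and divided differences Δ_i = 4, -10, the continuity of s' gives the tridiagonal system
  1·σ_0 + 4·σ_1 + 1·σ_2 = 6(Δ_1 - Δ_0) = -84
Natural end conditions: σ_0 = σ_2 = 0.
Solving: σ_0 = 0, σ_1 = -21, σ_2 = 0.
On [0, 1], s'(x) = b_1 + 2c_1·x + 3d_1·x² with b_1 = Δ_1 - h_1(2σ_1 + σ_2)/6 = -3, c_1 = σ_1/2 = -21/2, d_1 = (σ_2 - σ_1)/(6h_1) = 7/2. So s'(0) = -3.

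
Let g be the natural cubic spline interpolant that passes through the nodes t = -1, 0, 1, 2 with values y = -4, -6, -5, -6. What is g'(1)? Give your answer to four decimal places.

0.4667

Let σ_i = g''(x_i). Step sizes h_i = 1, 1, 1; slopes of the chords Δ_i = (y_(i+1) - y_i)/h_i = -2, 1, -1.
  1·σ_0 + 4·σ_1 + 1·σ_2 = 6(Δ_1 - Δ_0) = 18
  1·σ_1 + 4·σ_2 + 1·σ_3 = 6(Δ_2 - Δ_1) = -12
Natural end conditions: σ_0 = σ_3 = 0.
Forward elimination and back-substitution give σ_0 = 0, σ_1 = 28/5, σ_2 = -22/5, σ_3 = 0.
On [1, 2], g'(t) = b_2 + 2c_2·(t - 1) + 3d_2·(t - 1)² with b_2 = Δ_2 - h_2(2σ_2 + σ_3)/6 = 7/15, c_2 = σ_2/2 = -11/5, d_2 = (σ_3 - σ_2)/(6h_2) = 11/15. So g'(1) = 7/15.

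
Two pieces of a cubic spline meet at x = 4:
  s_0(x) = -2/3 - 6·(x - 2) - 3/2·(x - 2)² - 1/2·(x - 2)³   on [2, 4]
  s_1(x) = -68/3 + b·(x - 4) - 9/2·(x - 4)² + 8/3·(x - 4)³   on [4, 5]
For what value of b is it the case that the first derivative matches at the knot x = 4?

s_0'(x) = -6 - 3·(x - 2) - 3/2·(x - 2)², so s_0'(4) = -18. On the right, s_1'(4) = b, so b = -18.

-18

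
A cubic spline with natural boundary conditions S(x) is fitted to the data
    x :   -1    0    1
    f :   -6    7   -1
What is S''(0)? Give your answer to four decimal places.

-31.5000

Put σ_i = S'' at the i-th knot. Here h = (1, 1) and Δ = (13, -8), so the interior equations h_(i-1)·σ_(i-1) + 2(h_(i-1)+h_i)·σ_i + h_i·σ_(i+1) = 6(Δ_i − Δ_(i-1)) read
  1·σ_0 + 4·σ_1 + 1·σ_2 = 6(Δ_1 - Δ_0) = -126
Natural end conditions: σ_0 = σ_2 = 0.
Solving the tridiagonal system: σ_0 = 0, σ_1 = -63/2, σ_2 = 0.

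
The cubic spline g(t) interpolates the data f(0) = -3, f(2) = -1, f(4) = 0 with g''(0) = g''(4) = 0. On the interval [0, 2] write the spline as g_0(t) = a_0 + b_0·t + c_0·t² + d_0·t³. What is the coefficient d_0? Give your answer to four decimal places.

Let σ_i = g''(x_i). Step sizes h_i = 2, 2; slopes of the chords Δ_i = (y_(i+1) - y_i)/h_i = 1, 1/2.
  2·σ_0 + 8·σ_1 + 2·σ_2 = 6(Δ_1 - Δ_0) = -3
Natural end conditions: σ_0 = σ_2 = 0.
Hence σ_0 = 0, σ_1 = -3/8, σ_2 = 0.
On [0, 2], with g_0(t) = a_0 + b_0·t + c_0·t² + d_0·t³: c_0 = σ_0/2 = 0, d_0 = (σ_1 - σ_0)/(6h_0) = -1/32, b_0 = Δ_0 - h_0(2σ_0 + σ_1)/6 = 9/8.

-0.0313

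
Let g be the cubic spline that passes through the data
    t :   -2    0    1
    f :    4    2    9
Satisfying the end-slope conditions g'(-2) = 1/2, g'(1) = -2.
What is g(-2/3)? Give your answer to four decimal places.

0.4938

Write M_i for g''(x_i). With h_i = 2, 1 and divided differences Δ_i = -1, 7, the continuity of g' gives the tridiagonal system
  2·M_0 + 6·M_1 + 1·M_2 = 6(Δ_1 - Δ_0) = 48
Clamped end conditions give two more equations: 2h_0·M_0 + h_0·M_1 = 6(Δ_0 - g'(-2)) = -9 and h_1·M_1 + 2h_1·M_2 = 6(g'(1) - Δ_1) = -54.
Hence M_0 = -133/12, M_1 = 53/3, M_2 = -215/6.
On [-2, 0], g(t) = 4 + 1/2·(t + 2) - 133/24·(t + 2)² + 115/48·(t + 2)³.
With (t + 2) = 4/3: g(-2/3) = 40/81.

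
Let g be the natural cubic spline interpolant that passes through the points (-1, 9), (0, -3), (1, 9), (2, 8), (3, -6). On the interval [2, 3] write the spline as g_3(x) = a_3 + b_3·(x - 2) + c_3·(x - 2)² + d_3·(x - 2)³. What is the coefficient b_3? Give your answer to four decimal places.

-9.7500

Let M_i = g''(x_i). Step sizes h_i = 1, 1, 1, 1; slopes of the chords Δ_i = (y_(i+1) - y_i)/h_i = -12, 12, -1, -14.
  1·M_0 + 4·M_1 + 1·M_2 = 6(Δ_1 - Δ_0) = 144
  1·M_1 + 4·M_2 + 1·M_3 = 6(Δ_2 - Δ_1) = -78
  1·M_2 + 4·M_3 + 1·M_4 = 6(Δ_3 - Δ_2) = -78
Natural end conditions: M_0 = M_4 = 0.
Hence M_0 = 0, M_1 = 171/4, M_2 = -27, M_3 = -51/4, M_4 = 0.
On [2, 3], with g_3(x) = a_3 + b_3·(x - 2) + c_3·(x - 2)² + d_3·(x - 2)³: c_3 = M_3/2 = -51/8, d_3 = (M_4 - M_3)/(6h_3) = 17/8, b_3 = Δ_3 - h_3(2M_3 + M_4)/6 = -39/4.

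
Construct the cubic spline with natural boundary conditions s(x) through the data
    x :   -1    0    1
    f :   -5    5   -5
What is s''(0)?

Write M_i for s''(x_i). With h_i = 1, 1 and divided differences Δ_i = 10, -10, the continuity of s' gives the tridiagonal system
  1·M_0 + 4·M_1 + 1·M_2 = 6(Δ_1 - Δ_0) = -120
Natural end conditions: M_0 = M_2 = 0.
Forward elimination and back-substitution give M_0 = 0, M_1 = -30, M_2 = 0.

-30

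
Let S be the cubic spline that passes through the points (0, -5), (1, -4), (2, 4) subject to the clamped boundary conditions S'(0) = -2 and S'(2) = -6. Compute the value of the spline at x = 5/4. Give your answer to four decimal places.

-1.2383

Put M_i = S'' at the i-th knot. Here h = (1, 1) and Δ = (1, 8), so the interior equations h_(i-1)·M_(i-1) + 2(h_(i-1)+h_i)·M_i + h_i·M_(i+1) = 6(Δ_i − Δ_(i-1)) read
  1·M_0 + 4·M_1 + 1·M_2 = 6(Δ_1 - Δ_0) = 42
Clamped end conditions give two more equations: 2h_0·M_0 + h_0·M_1 = 6(Δ_0 - S'(0)) = 18 and h_1·M_1 + 2h_1·M_2 = 6(S'(2) - Δ_1) = -84.
Solving the tridiagonal system: M_0 = -7/2, M_1 = 25, M_2 = -109/2.
On [1, 2], S(x) = -4 + 35/4·(x - 1) + 25/2·(x - 1)² - 53/4·(x - 1)³.
With (x - 1) = 1/4: S(5/4) = -317/256.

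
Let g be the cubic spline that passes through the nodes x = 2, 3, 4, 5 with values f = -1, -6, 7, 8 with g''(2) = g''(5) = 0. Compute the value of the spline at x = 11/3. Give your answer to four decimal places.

2.6370

Let M_i = g''(x_i). Step sizes h_i = 1, 1, 1; slopes of the chords Δ_i = (y_(i+1) - y_i)/h_i = -5, 13, 1.
  1·M_0 + 4·M_1 + 1·M_2 = 6(Δ_1 - Δ_0) = 108
  1·M_1 + 4·M_2 + 1·M_3 = 6(Δ_2 - Δ_1) = -72
Natural end conditions: M_0 = M_3 = 0.
Hence M_0 = 0, M_1 = 168/5, M_2 = -132/5, M_3 = 0.
On [3, 4], g(x) = -6 + 31/5·(x - 3) + 84/5·(x - 3)² - 10·(x - 3)³.
With (x - 3) = 2/3: g(11/3) = 356/135.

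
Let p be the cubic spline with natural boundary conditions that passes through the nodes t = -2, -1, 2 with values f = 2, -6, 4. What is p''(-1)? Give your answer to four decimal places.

Write m_i for p''(x_i). With h_i = 1, 3 and divided differences Δ_i = -8, 10/3, the continuity of p' gives the tridiagonal system
  1·m_0 + 8·m_1 + 3·m_2 = 6(Δ_1 - Δ_0) = 68
Natural end conditions: m_0 = m_2 = 0.
Solving: m_0 = 0, m_1 = 17/2, m_2 = 0.

8.5000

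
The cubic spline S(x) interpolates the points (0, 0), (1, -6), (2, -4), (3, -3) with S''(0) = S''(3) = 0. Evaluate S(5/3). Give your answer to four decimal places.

Let m_i = S''(x_i). Step sizes h_i = 1, 1, 1; slopes of the chords Δ_i = (y_(i+1) - y_i)/h_i = -6, 2, 1.
  1·m_0 + 4·m_1 + 1·m_2 = 6(Δ_1 - Δ_0) = 48
  1·m_1 + 4·m_2 + 1·m_3 = 6(Δ_2 - Δ_1) = -6
Natural end conditions: m_0 = m_3 = 0.
Forward elimination and back-substitution give m_0 = 0, m_1 = 66/5, m_2 = -24/5, m_3 = 0.
On [1, 2], S(x) = -6 - 8/5·(x - 1) + 33/5·(x - 1)² - 3·(x - 1)³.
With (x - 1) = 2/3: S(5/3) = -226/45.

-5.0222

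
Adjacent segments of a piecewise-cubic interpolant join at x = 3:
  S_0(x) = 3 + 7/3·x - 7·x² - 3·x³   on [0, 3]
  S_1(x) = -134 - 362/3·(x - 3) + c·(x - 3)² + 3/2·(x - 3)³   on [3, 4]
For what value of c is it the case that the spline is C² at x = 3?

S_0''(x) = -14 - 18·x, so S_0''(3) = -68. On the right, S_1''(3) = 2c, so c = -34.

-34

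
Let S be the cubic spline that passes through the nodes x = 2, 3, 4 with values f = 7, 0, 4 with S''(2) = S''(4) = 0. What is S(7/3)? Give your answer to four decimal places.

Put M_i = S'' at the i-th knot. Here h = (1, 1) and Δ = (-7, 4), so the interior equations h_(i-1)·M_(i-1) + 2(h_(i-1)+h_i)·M_i + h_i·M_(i+1) = 6(Δ_i − Δ_(i-1)) read
  1·M_0 + 4·M_1 + 1·M_2 = 6(Δ_1 - Δ_0) = 66
Natural end conditions: M_0 = M_2 = 0.
Hence M_0 = 0, M_1 = 33/2, M_2 = 0.
On [2, 3], S(x) = 7 - 39/4·(x - 2) + 0·(x - 2)² + 11/4·(x - 2)³.
With (x - 2) = 1/3: S(7/3) = 104/27.

3.8519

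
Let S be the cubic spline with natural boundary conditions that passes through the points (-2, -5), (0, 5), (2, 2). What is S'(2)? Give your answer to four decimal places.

-3.1250

Write M_i for S''(x_i). With h_i = 2, 2 and divided differences Δ_i = 5, -3/2, the continuity of S' gives the tridiagonal system
  2·M_0 + 8·M_1 + 2·M_2 = 6(Δ_1 - Δ_0) = -39
Natural end conditions: M_0 = M_2 = 0.
Solving: M_0 = 0, M_1 = -39/8, M_2 = 0.
On [0, 2], S'(x) = b_1 + 2c_1·x + 3d_1·x² with b_1 = Δ_1 - h_1(2M_1 + M_2)/6 = 7/4, c_1 = M_1/2 = -39/16, d_1 = (M_2 - M_1)/(6h_1) = 13/32. So S'(2) = -25/8.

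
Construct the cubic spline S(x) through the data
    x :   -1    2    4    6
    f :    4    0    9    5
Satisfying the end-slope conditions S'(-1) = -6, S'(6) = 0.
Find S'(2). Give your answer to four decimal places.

4.2027

With σ_i denoting the second derivative at x_i, h_i = 3, 2, 2, and Δ_i = (y_(i+1) − y_i)/h_i = -4/3, 9/2, -2:
  3·σ_0 + 10·σ_1 + 2·σ_2 = 6(Δ_1 - Δ_0) = 35
  2·σ_1 + 8·σ_2 + 2·σ_3 = 6(Δ_2 - Δ_1) = -39
Clamped end conditions give two more equations: 2h_0·σ_0 + h_0·σ_1 = 6(Δ_0 - S'(-1)) = 28 and h_2·σ_2 + 2h_2·σ_3 = 6(S'(6) - Δ_2) = 12.
Solving: σ_0 = 281/111, σ_1 = 158/37, σ_2 = -283/37, σ_3 = 505/74.
On [2, 4], S'(x) = b_1 + 2c_1·(x - 2) + 3d_1·(x - 2)² with b_1 = Δ_1 - h_1(2σ_1 + σ_2)/6 = 311/74, c_1 = σ_1/2 = 79/37, d_1 = (σ_2 - σ_1)/(6h_1) = -147/148. So S'(2) = 311/74.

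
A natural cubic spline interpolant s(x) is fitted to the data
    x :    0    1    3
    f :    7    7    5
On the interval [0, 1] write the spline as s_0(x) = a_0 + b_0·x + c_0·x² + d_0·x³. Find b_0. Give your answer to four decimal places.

Let m_i = s''(x_i). Step sizes h_i = 1, 2; slopes of the chords Δ_i = (y_(i+1) - y_i)/h_i = 0, -1.
  1·m_0 + 6·m_1 + 2·m_2 = 6(Δ_1 - Δ_0) = -6
Natural end conditions: m_0 = m_2 = 0.
Solving: m_0 = 0, m_1 = -1, m_2 = 0.
On [0, 1], with s_0(x) = a_0 + b_0·x + c_0·x² + d_0·x³: c_0 = m_0/2 = 0, d_0 = (m_1 - m_0)/(6h_0) = -1/6, b_0 = Δ_0 - h_0(2m_0 + m_1)/6 = 1/6.

0.1667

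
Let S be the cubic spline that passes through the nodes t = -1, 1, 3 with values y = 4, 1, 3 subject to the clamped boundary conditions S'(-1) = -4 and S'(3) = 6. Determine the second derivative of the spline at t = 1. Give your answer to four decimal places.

Let σ_i = S''(x_i). Step sizes h_i = 2, 2; slopes of the chords Δ_i = (y_(i+1) - y_i)/h_i = -3/2, 1.
  2·σ_0 + 8·σ_1 + 2·σ_2 = 6(Δ_1 - Δ_0) = 15
Clamped end conditions give two more equations: 2h_0·σ_0 + h_0·σ_1 = 6(Δ_0 - S'(-1)) = 15 and h_1·σ_1 + 2h_1·σ_2 = 6(S'(3) - Δ_1) = 30.
Solving: σ_0 = 35/8, σ_1 = -5/4, σ_2 = 65/8.

-1.2500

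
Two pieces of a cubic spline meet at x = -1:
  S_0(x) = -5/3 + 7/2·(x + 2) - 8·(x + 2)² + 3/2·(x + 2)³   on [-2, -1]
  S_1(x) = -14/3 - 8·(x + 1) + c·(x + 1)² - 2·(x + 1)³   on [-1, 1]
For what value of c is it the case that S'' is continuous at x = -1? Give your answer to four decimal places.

S_0''(x) = -16 + 9·(x + 2), so S_0''(-1) = -7. On the right, S_1''(-1) = 2c, so c = -7/2.

-3.5000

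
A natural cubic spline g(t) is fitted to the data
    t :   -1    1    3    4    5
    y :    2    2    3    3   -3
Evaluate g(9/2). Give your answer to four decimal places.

0.5781

With σ_i denoting the second derivative at x_i, h_i = 2, 2, 1, 1, and Δ_i = (y_(i+1) − y_i)/h_i = 0, 1/2, 0, -6:
  2·σ_0 + 8·σ_1 + 2·σ_2 = 6(Δ_1 - Δ_0) = 3
  2·σ_1 + 6·σ_2 + 1·σ_3 = 6(Δ_2 - Δ_1) = -3
  1·σ_2 + 4·σ_3 + 1·σ_4 = 6(Δ_3 - Δ_2) = -36
Natural end conditions: σ_0 = σ_4 = 0.
Hence σ_0 = 0, σ_1 = 1/8, σ_2 = 1, σ_3 = -37/4, σ_4 = 0.
On [4, 5], g(t) = 3 - 35/12·(t - 4) - 37/8·(t - 4)² + 37/24·(t - 4)³.
With (t - 4) = 1/2: g(9/2) = 37/64.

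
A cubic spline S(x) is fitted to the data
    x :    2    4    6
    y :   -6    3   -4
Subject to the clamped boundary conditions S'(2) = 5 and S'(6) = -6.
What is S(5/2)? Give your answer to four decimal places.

Let M_i = S''(x_i). Step sizes h_i = 2, 2; slopes of the chords Δ_i = (y_(i+1) - y_i)/h_i = 9/2, -7/2.
  2·M_0 + 8·M_1 + 2·M_2 = 6(Δ_1 - Δ_0) = -48
Clamped end conditions give two more equations: 2h_0·M_0 + h_0·M_1 = 6(Δ_0 - S'(2)) = -3 and h_1·M_1 + 2h_1·M_2 = 6(S'(6) - Δ_1) = -15.
Forward elimination and back-substitution give M_0 = 5/2, M_1 = -13/2, M_2 = -1/2.
On [2, 4], S(x) = -6 + 5·(x - 2) + 5/4·(x - 2)² - 3/4·(x - 2)³.
With (x - 2) = 1/2: S(5/2) = -105/32.

-3.2813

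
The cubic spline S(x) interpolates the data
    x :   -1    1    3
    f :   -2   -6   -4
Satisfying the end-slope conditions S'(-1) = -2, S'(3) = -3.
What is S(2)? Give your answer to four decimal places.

-4.1250

Put m_i = S'' at the i-th knot. Here h = (2, 2) and Δ = (-2, 1), so the interior equations h_(i-1)·m_(i-1) + 2(h_(i-1)+h_i)·m_i + h_i·m_(i+1) = 6(Δ_i − Δ_(i-1)) read
  2·m_0 + 8·m_1 + 2·m_2 = 6(Δ_1 - Δ_0) = 18
Clamped end conditions give two more equations: 2h_0·m_0 + h_0·m_1 = 6(Δ_0 - S'(-1)) = 0 and h_1·m_1 + 2h_1·m_2 = 6(S'(3) - Δ_1) = -24.
Forward elimination and back-substitution give m_0 = -5/2, m_1 = 5, m_2 = -17/2.
On [1, 3], S(x) = -6 + 1/2·(x - 1) + 5/2·(x - 1)² - 9/8·(x - 1)³.
With (x - 1) = 1: S(2) = -33/8.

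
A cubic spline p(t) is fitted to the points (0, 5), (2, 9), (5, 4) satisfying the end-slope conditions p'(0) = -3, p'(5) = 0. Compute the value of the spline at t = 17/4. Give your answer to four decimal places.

5.0203

Write m_i for p''(x_i). With h_i = 2, 3 and divided differences Δ_i = 2, -5/3, the continuity of p' gives the tridiagonal system
  2·m_0 + 10·m_1 + 3·m_2 = 6(Δ_1 - Δ_0) = -22
Clamped end conditions give two more equations: 2h_0·m_0 + h_0·m_1 = 6(Δ_0 - p'(0)) = 30 and h_1·m_1 + 2h_1·m_2 = 6(p'(5) - Δ_1) = 10.
Solving the tridiagonal system: m_0 = 103/10, m_1 = -28/5, m_2 = 67/15.
On [2, 5], p(t) = 9 + 17/10·(t - 2) - 14/5·(t - 2)² + 151/270·(t - 2)³.
With (t - 2) = 9/4: p(17/4) = 3213/640.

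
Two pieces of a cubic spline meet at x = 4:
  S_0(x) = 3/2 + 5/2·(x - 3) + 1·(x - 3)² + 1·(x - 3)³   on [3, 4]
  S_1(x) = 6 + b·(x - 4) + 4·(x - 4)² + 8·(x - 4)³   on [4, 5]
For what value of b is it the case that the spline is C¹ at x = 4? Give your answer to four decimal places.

S_0'(x) = 5/2 + 2·(x - 3) + 3·(x - 3)², so S_0'(4) = 15/2. On the right, S_1'(4) = b, so b = 15/2.

7.5000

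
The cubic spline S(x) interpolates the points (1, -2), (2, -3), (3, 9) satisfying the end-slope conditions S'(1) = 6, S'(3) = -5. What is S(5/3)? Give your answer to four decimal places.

Let σ_i = S''(x_i). Step sizes h_i = 1, 1; slopes of the chords Δ_i = (y_(i+1) - y_i)/h_i = -1, 12.
  1·σ_0 + 4·σ_1 + 1·σ_2 = 6(Δ_1 - Δ_0) = 78
Clamped end conditions give two more equations: 2h_0·σ_0 + h_0·σ_1 = 6(Δ_0 - S'(1)) = -42 and h_1·σ_1 + 2h_1·σ_2 = 6(S'(3) - Δ_1) = -102.
Hence σ_0 = -46, σ_1 = 50, σ_2 = -76.
On [1, 2], S(x) = -2 + 6·(x - 1) - 23·(x - 1)² + 16·(x - 1)³.
With (x - 1) = 2/3: S(5/3) = -94/27.

-3.4815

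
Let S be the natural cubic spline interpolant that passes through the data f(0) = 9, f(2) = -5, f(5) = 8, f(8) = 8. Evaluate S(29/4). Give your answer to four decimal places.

9.4696

Write σ_i for S''(x_i). With h_i = 2, 3, 3 and divided differences Δ_i = -7, 13/3, 0, the continuity of S' gives the tridiagonal system
  2·σ_0 + 10·σ_1 + 3·σ_2 = 6(Δ_1 - Δ_0) = 68
  3·σ_1 + 12·σ_2 + 3·σ_3 = 6(Δ_2 - Δ_1) = -26
Natural end conditions: σ_0 = σ_3 = 0.
Hence σ_0 = 0, σ_1 = 298/37, σ_2 = -464/111, σ_3 = 0.
On [5, 8], S(t) = 8 + 464/111·(t - 5) - 232/111·(t - 5)² + 232/999·(t - 5)³.
With (t - 5) = 9/4: S(29/4) = 2803/296.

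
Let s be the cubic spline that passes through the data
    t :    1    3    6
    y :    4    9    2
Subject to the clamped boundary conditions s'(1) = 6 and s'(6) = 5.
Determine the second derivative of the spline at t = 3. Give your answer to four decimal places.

With M_i denoting the second derivative at x_i, h_i = 2, 3, and Δ_i = (y_(i+1) − y_i)/h_i = 5/2, -7/3:
  2·M_0 + 10·M_1 + 3·M_2 = 6(Δ_1 - Δ_0) = -29
Clamped end conditions give two more equations: 2h_0·M_0 + h_0·M_1 = 6(Δ_0 - s'(1)) = -21 and h_1·M_1 + 2h_1·M_2 = 6(s'(6) - Δ_1) = 44.
Forward elimination and back-substitution give M_0 = -51/20, M_1 = -27/5, M_2 = 301/30.

-5.4000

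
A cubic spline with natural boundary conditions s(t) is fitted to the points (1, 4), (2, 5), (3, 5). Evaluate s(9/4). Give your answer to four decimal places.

With M_i denoting the second derivative at x_i, h_i = 1, 1, and Δ_i = (y_(i+1) − y_i)/h_i = 1, 0:
  1·M_0 + 4·M_1 + 1·M_2 = 6(Δ_1 - Δ_0) = -6
Natural end conditions: M_0 = M_2 = 0.
Solving the tridiagonal system: M_0 = 0, M_1 = -3/2, M_2 = 0.
On [2, 3], s(t) = 5 + 1/2·(t - 2) - 3/4·(t - 2)² + 1/4·(t - 2)³.
With (t - 2) = 1/4: s(9/4) = 1301/256.

5.0820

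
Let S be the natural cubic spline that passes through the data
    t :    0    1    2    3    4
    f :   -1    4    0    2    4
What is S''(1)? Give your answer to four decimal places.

-17.0357

Put m_i = S'' at the i-th knot. Here h = (1, 1, 1, 1) and Δ = (5, -4, 2, 2), so the interior equations h_(i-1)·m_(i-1) + 2(h_(i-1)+h_i)·m_i + h_i·m_(i+1) = 6(Δ_i − Δ_(i-1)) read
  1·m_0 + 4·m_1 + 1·m_2 = 6(Δ_1 - Δ_0) = -54
  1·m_1 + 4·m_2 + 1·m_3 = 6(Δ_2 - Δ_1) = 36
  1·m_2 + 4·m_3 + 1·m_4 = 6(Δ_3 - Δ_2) = 0
Natural end conditions: m_0 = m_4 = 0.
Solving the tridiagonal system: m_0 = 0, m_1 = -477/28, m_2 = 99/7, m_3 = -99/28, m_4 = 0.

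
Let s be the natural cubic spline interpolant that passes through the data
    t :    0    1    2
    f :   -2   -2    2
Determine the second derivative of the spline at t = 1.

With M_i denoting the second derivative at x_i, h_i = 1, 1, and Δ_i = (y_(i+1) − y_i)/h_i = 0, 4:
  1·M_0 + 4·M_1 + 1·M_2 = 6(Δ_1 - Δ_0) = 24
Natural end conditions: M_0 = M_2 = 0.
Forward elimination and back-substitution give M_0 = 0, M_1 = 6, M_2 = 0.

6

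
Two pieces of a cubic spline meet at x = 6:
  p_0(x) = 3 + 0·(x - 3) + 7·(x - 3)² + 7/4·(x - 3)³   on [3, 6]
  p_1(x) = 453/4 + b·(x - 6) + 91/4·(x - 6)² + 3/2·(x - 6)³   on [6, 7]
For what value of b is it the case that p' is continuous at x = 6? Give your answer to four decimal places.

p_0'(x) = 0 + 14·(x - 3) + 21/4·(x - 3)², so p_0'(6) = 357/4. On the right, p_1'(6) = b, so b = 357/4.

89.2500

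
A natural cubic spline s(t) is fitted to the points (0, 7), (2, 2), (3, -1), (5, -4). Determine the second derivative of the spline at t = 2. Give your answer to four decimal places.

Let m_i = s''(x_i). Step sizes h_i = 2, 1, 2; slopes of the chords Δ_i = (y_(i+1) - y_i)/h_i = -5/2, -3, -3/2.
  2·m_0 + 6·m_1 + 1·m_2 = 6(Δ_1 - Δ_0) = -3
  1·m_1 + 6·m_2 + 2·m_3 = 6(Δ_2 - Δ_1) = 9
Natural end conditions: m_0 = m_3 = 0.
Forward elimination and back-substitution give m_0 = 0, m_1 = -27/35, m_2 = 57/35, m_3 = 0.

-0.7714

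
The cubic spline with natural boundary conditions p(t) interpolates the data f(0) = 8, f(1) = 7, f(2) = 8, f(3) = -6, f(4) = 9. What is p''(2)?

Write m_i for p''(x_i). With h_i = 1, 1, 1, 1 and divided differences Δ_i = -1, 1, -14, 15, the continuity of p' gives the tridiagonal system
  1·m_0 + 4·m_1 + 1·m_2 = 6(Δ_1 - Δ_0) = 12
  1·m_1 + 4·m_2 + 1·m_3 = 6(Δ_2 - Δ_1) = -90
  1·m_2 + 4·m_3 + 1·m_4 = 6(Δ_3 - Δ_2) = 174
Natural end conditions: m_0 = m_4 = 0.
Hence m_0 = 0, m_1 = 51/4, m_2 = -39, m_3 = 213/4, m_4 = 0.

-39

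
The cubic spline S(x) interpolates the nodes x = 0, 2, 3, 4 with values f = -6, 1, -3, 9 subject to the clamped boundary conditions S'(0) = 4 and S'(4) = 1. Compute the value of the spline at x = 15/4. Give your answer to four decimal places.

Put M_i = S'' at the i-th knot. Here h = (2, 1, 1) and Δ = (7/2, -4, 12), so the interior equations h_(i-1)·M_(i-1) + 2(h_(i-1)+h_i)·M_i + h_i·M_(i+1) = 6(Δ_i − Δ_(i-1)) read
  2·M_0 + 6·M_1 + 1·M_2 = 6(Δ_1 - Δ_0) = -45
  1·M_1 + 4·M_2 + 1·M_3 = 6(Δ_2 - Δ_1) = 96
Clamped end conditions give two more equations: 2h_0·M_0 + h_0·M_1 = 6(Δ_0 - S'(0)) = -3 and h_2·M_2 + 2h_2·M_3 = 6(S'(4) - Δ_2) = -66.
Solving the tridiagonal system: M_0 = 171/22, M_1 = -375/22, M_2 = 459/11, M_3 = -1185/22.
On [3, 4], S(x) = -3 + 311/44·(x - 3) + 459/22·(x - 3)² - 701/44·(x - 3)³.
With (x - 3) = 3/4: S(15/4) = 20601/2816.

7.3157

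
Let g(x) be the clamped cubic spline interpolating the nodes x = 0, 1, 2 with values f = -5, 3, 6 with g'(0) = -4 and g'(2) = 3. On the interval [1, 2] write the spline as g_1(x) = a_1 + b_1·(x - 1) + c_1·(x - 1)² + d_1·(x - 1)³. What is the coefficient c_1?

-11

Let m_i = g''(x_i). Step sizes h_i = 1, 1; slopes of the chords Δ_i = (y_(i+1) - y_i)/h_i = 8, 3.
  1·m_0 + 4·m_1 + 1·m_2 = 6(Δ_1 - Δ_0) = -30
Clamped end conditions give two more equations: 2h_0·m_0 + h_0·m_1 = 6(Δ_0 - g'(0)) = 72 and h_1·m_1 + 2h_1·m_2 = 6(g'(2) - Δ_1) = 0.
Solving the tridiagonal system: m_0 = 47, m_1 = -22, m_2 = 11.
On [1, 2], with g_1(x) = a_1 + b_1·(x - 1) + c_1·(x - 1)² + d_1·(x - 1)³: c_1 = m_1/2 = -11, d_1 = (m_2 - m_1)/(6h_1) = 11/2, b_1 = Δ_1 - h_1(2m_1 + m_2)/6 = 17/2.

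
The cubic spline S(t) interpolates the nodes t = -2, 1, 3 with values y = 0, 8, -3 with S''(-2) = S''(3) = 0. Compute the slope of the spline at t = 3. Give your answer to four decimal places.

Write M_i for S''(x_i). With h_i = 3, 2 and divided differences Δ_i = 8/3, -11/2, the continuity of S' gives the tridiagonal system
  3·M_0 + 10·M_1 + 2·M_2 = 6(Δ_1 - Δ_0) = -49
Natural end conditions: M_0 = M_2 = 0.
Solving: M_0 = 0, M_1 = -49/10, M_2 = 0.
On [1, 3], S'(t) = b_1 + 2c_1·(t - 1) + 3d_1·(t - 1)² with b_1 = Δ_1 - h_1(2M_1 + M_2)/6 = -67/30, c_1 = M_1/2 = -49/20, d_1 = (M_2 - M_1)/(6h_1) = 49/120. So S'(3) = -107/15.

-7.1333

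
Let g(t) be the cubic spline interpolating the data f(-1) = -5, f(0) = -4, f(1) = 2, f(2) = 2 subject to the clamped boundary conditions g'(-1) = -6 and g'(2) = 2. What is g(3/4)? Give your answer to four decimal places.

1.0031

Let M_i = g''(x_i). Step sizes h_i = 1, 1, 1; slopes of the chords Δ_i = (y_(i+1) - y_i)/h_i = 1, 6, 0.
  1·M_0 + 4·M_1 + 1·M_2 = 6(Δ_1 - Δ_0) = 30
  1·M_1 + 4·M_2 + 1·M_3 = 6(Δ_2 - Δ_1) = -36
Clamped end conditions give two more equations: 2h_0·M_0 + h_0·M_1 = 6(Δ_0 - g'(-1)) = 42 and h_2·M_2 + 2h_2·M_3 = 6(g'(2) - Δ_2) = 12.
Solving: M_0 = 266/15, M_1 = 98/15, M_2 = -208/15, M_3 = 194/15.
On [0, 1], g(t) = -4 + 92/15·t + 49/15·t² - 17/5·t³.
With t = 3/4: g(3/4) = 321/320.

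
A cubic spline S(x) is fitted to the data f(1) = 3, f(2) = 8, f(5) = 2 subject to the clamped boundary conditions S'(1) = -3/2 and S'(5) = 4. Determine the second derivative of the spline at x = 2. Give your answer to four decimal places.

Put σ_i = S'' at the i-th knot. Here h = (1, 3) and Δ = (5, -2), so the interior equations h_(i-1)·σ_(i-1) + 2(h_(i-1)+h_i)·σ_i + h_i·σ_(i+1) = 6(Δ_i − Δ_(i-1)) read
  1·σ_0 + 8·σ_1 + 3·σ_2 = 6(Δ_1 - Δ_0) = -42
Clamped end conditions give two more equations: 2h_0·σ_0 + h_0·σ_1 = 6(Δ_0 - S'(1)) = 39 and h_1·σ_1 + 2h_1·σ_2 = 6(S'(5) - Δ_1) = 36.
Forward elimination and back-substitution give σ_0 = 209/8, σ_1 = -53/4, σ_2 = 101/8.

-13.2500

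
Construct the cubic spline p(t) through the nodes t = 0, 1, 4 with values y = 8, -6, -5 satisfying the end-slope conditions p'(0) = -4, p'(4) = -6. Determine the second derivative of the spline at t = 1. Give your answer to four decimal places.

Write σ_i for p''(x_i). With h_i = 1, 3 and divided differences Δ_i = -14, 1/3, the continuity of p' gives the tridiagonal system
  1·σ_0 + 8·σ_1 + 3·σ_2 = 6(Δ_1 - Δ_0) = 86
Clamped end conditions give two more equations: 2h_0·σ_0 + h_0·σ_1 = 6(Δ_0 - p'(0)) = -60 and h_1·σ_1 + 2h_1·σ_2 = 6(p'(4) - Δ_1) = -38.
Solving the tridiagonal system: σ_0 = -165/4, σ_1 = 45/2, σ_2 = -211/12.

22.5000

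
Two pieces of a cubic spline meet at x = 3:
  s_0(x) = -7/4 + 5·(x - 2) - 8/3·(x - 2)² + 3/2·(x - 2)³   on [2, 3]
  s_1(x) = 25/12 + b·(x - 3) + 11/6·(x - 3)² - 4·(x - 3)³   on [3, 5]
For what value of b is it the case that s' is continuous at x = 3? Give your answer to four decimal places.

4.1667

s_0'(x) = 5 - 16/3·(x - 2) + 9/2·(x - 2)², so s_0'(3) = 25/6. On the right, s_1'(3) = b, so b = 25/6.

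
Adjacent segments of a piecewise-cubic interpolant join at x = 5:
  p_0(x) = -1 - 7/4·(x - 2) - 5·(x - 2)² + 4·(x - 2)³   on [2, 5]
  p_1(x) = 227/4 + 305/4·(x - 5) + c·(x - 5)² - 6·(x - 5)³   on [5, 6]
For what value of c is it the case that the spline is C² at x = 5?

p_0''(x) = -10 + 24·(x - 2), so p_0''(5) = 62. On the right, p_1''(5) = 2c, so c = 31.

31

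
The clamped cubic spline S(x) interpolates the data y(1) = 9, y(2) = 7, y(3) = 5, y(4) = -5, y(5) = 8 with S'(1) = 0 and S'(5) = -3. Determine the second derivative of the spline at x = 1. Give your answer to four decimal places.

Put m_i = S'' at the i-th knot. Here h = (1, 1, 1, 1) and Δ = (-2, -2, -10, 13), so the interior equations h_(i-1)·m_(i-1) + 2(h_(i-1)+h_i)·m_i + h_i·m_(i+1) = 6(Δ_i − Δ_(i-1)) read
  1·m_0 + 4·m_1 + 1·m_2 = 6(Δ_1 - Δ_0) = 0
  1·m_1 + 4·m_2 + 1·m_3 = 6(Δ_2 - Δ_1) = -48
  1·m_2 + 4·m_3 + 1·m_4 = 6(Δ_3 - Δ_2) = 138
Clamped end conditions give two more equations: 2h_0·m_0 + h_0·m_1 = 6(Δ_0 - S'(1)) = -12 and h_3·m_3 + 2h_3·m_4 = 6(S'(5) - Δ_3) = -96.
Solving the tridiagonal system: m_0 = -78/7, m_1 = 72/7, m_2 = -30, m_3 = 432/7, m_4 = -552/7.

-11.1429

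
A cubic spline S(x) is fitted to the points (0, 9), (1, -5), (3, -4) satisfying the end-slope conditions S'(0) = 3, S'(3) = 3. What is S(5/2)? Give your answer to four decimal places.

-6.4297

Let M_i = S''(x_i). Step sizes h_i = 1, 2; slopes of the chords Δ_i = (y_(i+1) - y_i)/h_i = -14, 1/2.
  1·M_0 + 6·M_1 + 2·M_2 = 6(Δ_1 - Δ_0) = 87
Clamped end conditions give two more equations: 2h_0·M_0 + h_0·M_1 = 6(Δ_0 - S'(0)) = -102 and h_1·M_1 + 2h_1·M_2 = 6(S'(3) - Δ_1) = 15.
Forward elimination and back-substitution give M_0 = -131/2, M_1 = 29, M_2 = -43/4.
On [1, 3], S(x) = -5 - 61/4·(x - 1) + 29/2·(x - 1)² - 53/16·(x - 1)³.
With (x - 1) = 3/2: S(5/2) = -823/128.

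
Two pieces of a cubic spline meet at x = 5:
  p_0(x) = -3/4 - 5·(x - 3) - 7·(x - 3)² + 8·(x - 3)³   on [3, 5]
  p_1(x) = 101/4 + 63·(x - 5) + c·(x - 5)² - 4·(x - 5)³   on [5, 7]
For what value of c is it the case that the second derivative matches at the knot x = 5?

41

p_0''(x) = -14 + 48·(x - 3), so p_0''(5) = 82. On the right, p_1''(5) = 2c, so c = 41.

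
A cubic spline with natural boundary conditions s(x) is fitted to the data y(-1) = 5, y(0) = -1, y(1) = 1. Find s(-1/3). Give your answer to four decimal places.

0.2593

With M_i denoting the second derivative at x_i, h_i = 1, 1, and Δ_i = (y_(i+1) − y_i)/h_i = -6, 2:
  1·M_0 + 4·M_1 + 1·M_2 = 6(Δ_1 - Δ_0) = 48
Natural end conditions: M_0 = M_2 = 0.
Solving the tridiagonal system: M_0 = 0, M_1 = 12, M_2 = 0.
On [-1, 0], s(x) = 5 - 8·(x + 1) + 0·(x + 1)² + 2·(x + 1)³.
With (x + 1) = 2/3: s(-1/3) = 7/27.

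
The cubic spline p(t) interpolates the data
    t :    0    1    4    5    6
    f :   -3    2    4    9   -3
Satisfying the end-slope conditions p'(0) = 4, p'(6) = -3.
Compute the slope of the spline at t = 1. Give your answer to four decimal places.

3.3904

Write M_i for p''(x_i). With h_i = 1, 3, 1, 1 and divided differences Δ_i = 5, 2/3, 5, -12, the continuity of p' gives the tridiagonal system
  1·M_0 + 8·M_1 + 3·M_2 = 6(Δ_1 - Δ_0) = -26
  3·M_1 + 8·M_2 + 1·M_3 = 6(Δ_2 - Δ_1) = 26
  1·M_2 + 4·M_3 + 1·M_4 = 6(Δ_3 - Δ_2) = -102
Clamped end conditions give two more equations: 2h_0·M_0 + h_0·M_1 = 6(Δ_0 - p'(0)) = 6 and h_3·M_3 + 2h_3·M_4 = 6(p'(6) - Δ_3) = 54.
Solving the tridiagonal system: M_0 = 823/114, M_1 = -481/57, M_2 = 1303/114, M_3 = -2287/57, M_4 = 5365/114.
On [1, 4], p'(t) = b_1 + 2c_1·(t - 1) + 3d_1·(t - 1)² with b_1 = Δ_1 - h_1(2M_1 + M_2)/6 = 773/228, c_1 = M_1/2 = -481/114, d_1 = (M_2 - M_1)/(6h_1) = 755/684. So p'(1) = 773/228.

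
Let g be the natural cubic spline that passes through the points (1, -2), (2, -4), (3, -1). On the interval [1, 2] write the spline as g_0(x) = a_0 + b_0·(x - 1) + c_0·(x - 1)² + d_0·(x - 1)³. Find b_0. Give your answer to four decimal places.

-3.2500

Let M_i = g''(x_i). Step sizes h_i = 1, 1; slopes of the chords Δ_i = (y_(i+1) - y_i)/h_i = -2, 3.
  1·M_0 + 4·M_1 + 1·M_2 = 6(Δ_1 - Δ_0) = 30
Natural end conditions: M_0 = M_2 = 0.
Solving the tridiagonal system: M_0 = 0, M_1 = 15/2, M_2 = 0.
On [1, 2], with g_0(x) = a_0 + b_0·(x - 1) + c_0·(x - 1)² + d_0·(x - 1)³: c_0 = M_0/2 = 0, d_0 = (M_1 - M_0)/(6h_0) = 5/4, b_0 = Δ_0 - h_0(2M_0 + M_1)/6 = -13/4.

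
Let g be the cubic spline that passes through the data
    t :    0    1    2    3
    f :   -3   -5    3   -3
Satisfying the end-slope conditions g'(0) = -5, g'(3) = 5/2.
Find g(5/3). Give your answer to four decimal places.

Write M_i for g''(x_i). With h_i = 1, 1, 1 and divided differences Δ_i = -2, 8, -6, the continuity of g' gives the tridiagonal system
  1·M_0 + 4·M_1 + 1·M_2 = 6(Δ_1 - Δ_0) = 60
  1·M_1 + 4·M_2 + 1·M_3 = 6(Δ_2 - Δ_1) = -84
Clamped end conditions give two more equations: 2h_0·M_0 + h_0·M_1 = 6(Δ_0 - g'(0)) = 18 and h_2·M_2 + 2h_2·M_3 = 6(g'(3) - Δ_2) = 51.
Forward elimination and back-substitution give M_0 = -19/5, M_1 = 128/5, M_2 = -193/5, M_3 = 224/5.
On [1, 2], g(t) = -5 + 59/10·(t - 1) + 64/5·(t - 1)² - 107/10·(t - 1)³.
With (t - 1) = 2/3: g(5/3) = 196/135.

1.4519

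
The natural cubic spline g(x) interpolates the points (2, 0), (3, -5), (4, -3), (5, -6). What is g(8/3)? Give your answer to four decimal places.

With m_i denoting the second derivative at x_i, h_i = 1, 1, 1, and Δ_i = (y_(i+1) − y_i)/h_i = -5, 2, -3:
  1·m_0 + 4·m_1 + 1·m_2 = 6(Δ_1 - Δ_0) = 42
  1·m_1 + 4·m_2 + 1·m_3 = 6(Δ_2 - Δ_1) = -30
Natural end conditions: m_0 = m_3 = 0.
Solving: m_0 = 0, m_1 = 66/5, m_2 = -54/5, m_3 = 0.
On [2, 3], g(x) = 0 - 36/5·(x - 2) + 0·(x - 2)² + 11/5·(x - 2)³.
With (x - 2) = 2/3: g(8/3) = -112/27.

-4.1481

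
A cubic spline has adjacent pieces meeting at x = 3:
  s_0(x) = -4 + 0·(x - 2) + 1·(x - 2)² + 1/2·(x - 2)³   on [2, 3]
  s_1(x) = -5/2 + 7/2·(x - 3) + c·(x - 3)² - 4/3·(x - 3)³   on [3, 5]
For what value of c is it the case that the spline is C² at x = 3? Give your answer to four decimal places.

2.5000

s_0''(x) = 2 + 3·(x - 2), so s_0''(3) = 5. On the right, s_1''(3) = 2c, so c = 5/2.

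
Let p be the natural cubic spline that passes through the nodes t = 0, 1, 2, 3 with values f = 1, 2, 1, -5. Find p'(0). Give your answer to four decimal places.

Let m_i = p''(x_i). Step sizes h_i = 1, 1, 1; slopes of the chords Δ_i = (y_(i+1) - y_i)/h_i = 1, -1, -6.
  1·m_0 + 4·m_1 + 1·m_2 = 6(Δ_1 - Δ_0) = -12
  1·m_1 + 4·m_2 + 1·m_3 = 6(Δ_2 - Δ_1) = -30
Natural end conditions: m_0 = m_3 = 0.
Forward elimination and back-substitution give m_0 = 0, m_1 = -6/5, m_2 = -36/5, m_3 = 0.
On [0, 1], p'(t) = b_0 + 2c_0·t + 3d_0·t² with b_0 = Δ_0 - h_0(2m_0 + m_1)/6 = 6/5, c_0 = m_0/2 = 0, d_0 = (m_1 - m_0)/(6h_0) = -1/5. So p'(0) = 6/5.

1.2000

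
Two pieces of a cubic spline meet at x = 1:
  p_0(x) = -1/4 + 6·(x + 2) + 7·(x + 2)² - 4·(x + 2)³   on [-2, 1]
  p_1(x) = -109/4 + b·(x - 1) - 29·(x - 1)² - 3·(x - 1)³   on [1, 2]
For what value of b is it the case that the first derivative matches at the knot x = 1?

-60

p_0'(x) = 6 + 14·(x + 2) - 12·(x + 2)², so p_0'(1) = -60. On the right, p_1'(1) = b, so b = -60.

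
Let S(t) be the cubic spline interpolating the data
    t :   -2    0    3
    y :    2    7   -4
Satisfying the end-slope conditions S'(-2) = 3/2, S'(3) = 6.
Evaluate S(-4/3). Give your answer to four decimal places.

3.9778

Put m_i = S'' at the i-th knot. Here h = (2, 3) and Δ = (5/2, -11/3), so the interior equations h_(i-1)·m_(i-1) + 2(h_(i-1)+h_i)·m_i + h_i·m_(i+1) = 6(Δ_i − Δ_(i-1)) read
  2·m_0 + 10·m_1 + 3·m_2 = 6(Δ_1 - Δ_0) = -37
Clamped end conditions give two more equations: 2h_0·m_0 + h_0·m_1 = 6(Δ_0 - S'(-2)) = 6 and h_1·m_1 + 2h_1·m_2 = 6(S'(3) - Δ_1) = 58.
Solving: m_0 = 61/10, m_1 = -46/5, m_2 = 214/15.
On [-2, 0], S(t) = 2 + 3/2·(t + 2) + 61/20·(t + 2)² - 51/40·(t + 2)³.
With (t + 2) = 2/3: S(-4/3) = 179/45.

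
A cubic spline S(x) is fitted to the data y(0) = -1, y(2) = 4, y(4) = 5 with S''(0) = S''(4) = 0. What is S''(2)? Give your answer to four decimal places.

With M_i denoting the second derivative at x_i, h_i = 2, 2, and Δ_i = (y_(i+1) − y_i)/h_i = 5/2, 1/2:
  2·M_0 + 8·M_1 + 2·M_2 = 6(Δ_1 - Δ_0) = -12
Natural end conditions: M_0 = M_2 = 0.
Hence M_0 = 0, M_1 = -3/2, M_2 = 0.

-1.5000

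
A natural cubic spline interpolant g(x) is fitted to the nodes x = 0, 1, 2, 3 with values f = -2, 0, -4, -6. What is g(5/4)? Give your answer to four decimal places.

Write m_i for g''(x_i). With h_i = 1, 1, 1 and divided differences Δ_i = 2, -4, -2, the continuity of g' gives the tridiagonal system
  1·m_0 + 4·m_1 + 1·m_2 = 6(Δ_1 - Δ_0) = -36
  1·m_1 + 4·m_2 + 1·m_3 = 6(Δ_2 - Δ_1) = 12
Natural end conditions: m_0 = m_3 = 0.
Solving: m_0 = 0, m_1 = -52/5, m_2 = 28/5, m_3 = 0.
On [1, 2], g(x) = 0 - 22/15·(x - 1) - 26/5·(x - 1)² + 8/3·(x - 1)³.
With (x - 1) = 1/4: g(5/4) = -13/20.

-0.6500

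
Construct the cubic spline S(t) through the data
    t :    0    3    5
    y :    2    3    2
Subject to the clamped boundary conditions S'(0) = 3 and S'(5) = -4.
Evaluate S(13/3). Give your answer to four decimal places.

3.4963

Let M_i = S''(x_i). Step sizes h_i = 3, 2; slopes of the chords Δ_i = (y_(i+1) - y_i)/h_i = 1/3, -1/2.
  3·M_0 + 10·M_1 + 2·M_2 = 6(Δ_1 - Δ_0) = -5
Clamped end conditions give two more equations: 2h_0·M_0 + h_0·M_1 = 6(Δ_0 - S'(0)) = -16 and h_1·M_1 + 2h_1·M_2 = 6(S'(5) - Δ_1) = -21.
Solving the tridiagonal system: M_0 = -107/30, M_1 = 9/5, M_2 = -123/20.
On [3, 5], S(t) = 3 + 7/20·(t - 3) + 9/10·(t - 3)² - 53/80·(t - 3)³.
With (t - 3) = 4/3: S(13/3) = 472/135.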